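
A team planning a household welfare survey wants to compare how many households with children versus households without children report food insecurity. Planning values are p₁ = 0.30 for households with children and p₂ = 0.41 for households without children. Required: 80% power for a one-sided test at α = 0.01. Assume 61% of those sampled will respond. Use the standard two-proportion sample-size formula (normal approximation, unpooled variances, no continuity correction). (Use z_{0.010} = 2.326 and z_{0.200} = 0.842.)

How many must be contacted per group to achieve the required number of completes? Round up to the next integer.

n = 615 per group

n = (z_α + z_β)² · [p₁(1−p₁) + p₂(1−p₂)] / (p₁ − p₂)²
  = (2.326 + 0.842)² · (0.30·0.70 + 0.41·0.59) / (-0.11)²
  = (3.168)² · (0.2100 + 0.2419) / 0.0121
  = 10.0362 · 0.4519 / 0.0121
  = 374.82
Adjust for 61% response: 374.82 / 0.61 = 614.47.
Round up → n = 615 per group.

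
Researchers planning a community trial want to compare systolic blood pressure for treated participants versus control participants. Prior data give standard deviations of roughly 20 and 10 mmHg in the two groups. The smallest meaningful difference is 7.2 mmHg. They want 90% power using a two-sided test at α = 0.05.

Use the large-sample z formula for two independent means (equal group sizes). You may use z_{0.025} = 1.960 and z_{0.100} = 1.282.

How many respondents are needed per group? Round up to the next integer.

n = 102 per group

n = (z_{α/2} + z_β)² · (σ₁² + σ₂²) / δ²
  = (1.960 + 1.282)² · (20² + 10² = 500) / 7.2²
  = 10.5106 · 500 / 51.84
  = 101.38
Round up → n = 102 per group.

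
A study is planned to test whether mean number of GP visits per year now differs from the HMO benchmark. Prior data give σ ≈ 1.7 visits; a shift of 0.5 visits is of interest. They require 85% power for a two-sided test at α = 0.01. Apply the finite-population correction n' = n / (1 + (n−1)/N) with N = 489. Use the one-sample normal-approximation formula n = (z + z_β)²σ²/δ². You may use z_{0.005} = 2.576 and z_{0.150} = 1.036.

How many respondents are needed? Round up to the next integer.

n = (z_{α/2} + z_β)² · σ² / δ²
  = (2.576 + 1.036)² · 1.7² / 0.5²
  = 13.0465 · 2.89 / 0.25
  = 150.82
Finite-population correction (N = 489): 150.82 / (1 + (150.82 − 1)/489) = 115.45.
Round up → n = 116.

n = 116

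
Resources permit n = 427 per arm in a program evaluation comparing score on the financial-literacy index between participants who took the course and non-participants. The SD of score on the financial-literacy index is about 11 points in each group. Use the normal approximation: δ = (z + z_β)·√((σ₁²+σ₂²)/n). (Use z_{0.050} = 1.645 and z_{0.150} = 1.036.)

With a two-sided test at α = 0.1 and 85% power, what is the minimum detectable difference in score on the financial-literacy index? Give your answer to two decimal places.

Minimum detectable difference ≈ 2.02 points

δ = (z_{α/2} + z_β) · √((σ₁²+σ₂²)/n)
  = (1.645 + 1.036) · √(242/427)
  = 2.681 · √0.56674
  = 2.681 · 0.7528
  = 2.0183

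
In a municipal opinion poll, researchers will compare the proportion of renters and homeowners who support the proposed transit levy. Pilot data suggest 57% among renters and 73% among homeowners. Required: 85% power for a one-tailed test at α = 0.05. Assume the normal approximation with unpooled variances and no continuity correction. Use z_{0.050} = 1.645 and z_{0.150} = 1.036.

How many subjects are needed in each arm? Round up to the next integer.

n = 125 per group

n = (z_α + z_β)² · [p₁(1−p₁) + p₂(1−p₂)] / (p₁ − p₂)²
  = (1.645 + 1.036)² · (0.57·0.43 + 0.73·0.27) / (-0.16)²
  = (2.681)² · (0.2451 + 0.1971) / 0.0256
  = 7.1878 · 0.4422 / 0.0256
  = 124.16
Round up → n = 125 per group.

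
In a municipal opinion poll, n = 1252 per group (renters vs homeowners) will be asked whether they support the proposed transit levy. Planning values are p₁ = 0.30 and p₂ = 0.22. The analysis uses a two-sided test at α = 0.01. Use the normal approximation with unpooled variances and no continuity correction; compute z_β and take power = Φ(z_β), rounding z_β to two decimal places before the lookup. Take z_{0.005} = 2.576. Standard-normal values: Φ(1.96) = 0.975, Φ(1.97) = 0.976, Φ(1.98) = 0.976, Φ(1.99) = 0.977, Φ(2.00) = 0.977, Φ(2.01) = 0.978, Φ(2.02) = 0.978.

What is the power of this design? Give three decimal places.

z_β = |p₁−p₂|·√(n/[p₁q₁+p₂q₂]) − z_{α/2}
    = 0.08 · √(1252/0.3816) − 2.576
    = 0.08 · 57.2793 − 2.576
    = 4.5823 − 2.576 = 2.0063 → 2.01
Power = Φ(2.01) = 0.978.

Power ≈ 0.978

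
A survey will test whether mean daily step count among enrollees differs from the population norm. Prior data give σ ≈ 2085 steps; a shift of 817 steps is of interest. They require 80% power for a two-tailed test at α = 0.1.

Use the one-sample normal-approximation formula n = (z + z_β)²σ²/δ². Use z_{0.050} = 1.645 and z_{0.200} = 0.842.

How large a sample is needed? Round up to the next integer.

n = (z_{α/2} + z_β)² · σ² / δ²
  = (1.645 + 0.842)² · 2085² / 817²
  = 6.1852 · 4347225 / 667489
  = 40.28
Round up → n = 41.

n = 41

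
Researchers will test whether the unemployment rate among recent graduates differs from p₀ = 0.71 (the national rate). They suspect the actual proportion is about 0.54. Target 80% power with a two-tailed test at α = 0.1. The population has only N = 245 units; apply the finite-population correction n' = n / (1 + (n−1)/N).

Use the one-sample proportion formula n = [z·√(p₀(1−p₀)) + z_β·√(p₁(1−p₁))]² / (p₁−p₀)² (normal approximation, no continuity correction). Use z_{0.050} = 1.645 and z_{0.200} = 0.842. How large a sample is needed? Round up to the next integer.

n = [z_{α/2}·√(p₀q₀) + z_β·√(p₁q₁)]² / (p₁ − p₀)²
  = [1.645·√(0.71·0.29) + 0.842·√(0.54·0.46)]² / (-0.17)²
  = [1.645·0.4538 + 0.842·0.4984]² / 0.0289
  = [1.1661]² / 0.0289
  = 47.05
Finite-population correction (N = 245): 47.05 / (1 + (47.05 − 1)/245) = 39.61.
Round up → n = 40.

n = 40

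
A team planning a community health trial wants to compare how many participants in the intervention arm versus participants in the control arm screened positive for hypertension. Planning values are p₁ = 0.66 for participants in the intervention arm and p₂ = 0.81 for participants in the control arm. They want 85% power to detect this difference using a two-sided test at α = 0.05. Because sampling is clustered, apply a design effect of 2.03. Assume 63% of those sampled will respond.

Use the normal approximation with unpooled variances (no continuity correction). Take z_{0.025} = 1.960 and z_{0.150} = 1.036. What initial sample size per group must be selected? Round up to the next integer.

n = (z_{α/2} + z_β)² · [p₁(1−p₁) + p₂(1−p₂)] / (p₁ − p₂)²
  = (1.960 + 1.036)² · (0.66·0.34 + 0.81·0.19) / (-0.15)²
  = (2.996)² · (0.2244 + 0.1539) / 0.0225
  = 8.9760 · 0.3783 / 0.0225
  = 150.92
Design effect: 2.03 × 150.92 = 306.36.
Adjust for 63% response: 306.36 / 0.63 = 486.29.
Round up → n = 487 per group.

n = 487 per group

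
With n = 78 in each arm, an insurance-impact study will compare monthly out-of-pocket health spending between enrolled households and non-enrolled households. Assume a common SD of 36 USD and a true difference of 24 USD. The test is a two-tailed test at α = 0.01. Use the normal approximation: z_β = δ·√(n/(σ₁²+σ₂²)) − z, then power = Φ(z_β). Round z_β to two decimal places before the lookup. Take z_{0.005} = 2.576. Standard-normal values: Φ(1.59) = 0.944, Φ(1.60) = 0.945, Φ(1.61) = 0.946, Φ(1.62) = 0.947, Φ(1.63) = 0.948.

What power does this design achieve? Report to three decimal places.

Power ≈ 0.944

z_β = δ·√(n/(σ₁²+σ₂²)) − z_{α/2}
    = 24 · √(78/2592) − 2.576
    = 24 · 0.17347 − 2.576
    = 4.1633 − 2.576 = 1.5873 → 1.59
Power = Φ(1.59) = 0.944.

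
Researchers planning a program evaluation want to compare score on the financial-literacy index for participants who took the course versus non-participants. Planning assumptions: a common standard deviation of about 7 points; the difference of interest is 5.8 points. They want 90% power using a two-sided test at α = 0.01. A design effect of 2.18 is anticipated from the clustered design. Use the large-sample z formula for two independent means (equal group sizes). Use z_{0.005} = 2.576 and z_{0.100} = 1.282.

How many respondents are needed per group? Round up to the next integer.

n = 95 per group

n = (z_{α/2} + z_β)² · (σ₁² + σ₂²) / δ²
  = (2.576 + 1.282)² · (2·7² = 98) / 5.8²
  = 14.8842 · 98 / 33.64
  = 43.36
Design effect: 2.18 × 43.36 = 94.53.
Round up → n = 95 per group.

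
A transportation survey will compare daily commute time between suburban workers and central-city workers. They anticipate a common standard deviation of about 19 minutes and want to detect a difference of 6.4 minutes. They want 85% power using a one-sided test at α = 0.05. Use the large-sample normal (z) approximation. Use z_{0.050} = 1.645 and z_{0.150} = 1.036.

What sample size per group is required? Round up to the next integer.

n = 127 per group

n = (z_α + z_β)² · (σ₁² + σ₂²) / δ²
  = (1.645 + 1.036)² · (2·19² = 722) / 6.4²
  = 7.1878 · 722 / 40.96
  = 126.70
Round up → n = 127 per group.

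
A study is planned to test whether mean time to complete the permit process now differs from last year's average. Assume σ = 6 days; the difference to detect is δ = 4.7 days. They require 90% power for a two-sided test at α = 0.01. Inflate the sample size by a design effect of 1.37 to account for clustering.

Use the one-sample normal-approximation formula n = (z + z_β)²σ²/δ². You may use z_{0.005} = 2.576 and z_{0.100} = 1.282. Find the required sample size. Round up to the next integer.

n = (z_{α/2} + z_β)² · σ² / δ²
  = (2.576 + 1.282)² · 6² / 4.7²
  = 14.8842 · 36 / 22.09
  = 24.26
Design effect: 1.37 × 24.26 = 33.23.
Round up → n = 34.

n = 34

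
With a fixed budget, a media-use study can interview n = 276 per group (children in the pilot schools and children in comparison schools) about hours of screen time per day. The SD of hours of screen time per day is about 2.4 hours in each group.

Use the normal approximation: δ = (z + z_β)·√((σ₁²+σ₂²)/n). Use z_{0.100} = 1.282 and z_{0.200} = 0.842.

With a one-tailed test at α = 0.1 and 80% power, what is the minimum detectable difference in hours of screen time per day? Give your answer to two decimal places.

Minimum detectable difference ≈ 0.43 hours

δ = (z_α + z_β) · √((σ₁²+σ₂²)/n)
  = (1.282 + 0.842) · √(11.52/276)
  = 2.124 · √0.04174
  = 2.124 · 0.2043
  = 0.4339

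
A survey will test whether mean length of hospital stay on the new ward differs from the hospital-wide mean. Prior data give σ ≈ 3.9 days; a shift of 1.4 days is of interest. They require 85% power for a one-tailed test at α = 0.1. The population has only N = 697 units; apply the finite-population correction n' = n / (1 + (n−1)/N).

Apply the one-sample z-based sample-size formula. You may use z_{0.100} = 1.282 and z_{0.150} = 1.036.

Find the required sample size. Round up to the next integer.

n = 40

n = (z_α + z_β)² · σ² / δ²
  = (1.282 + 1.036)² · 3.9² / 1.4²
  = 5.3731 · 15.21 / 1.96
  = 41.70
Finite-population correction (N = 697): 41.70 / (1 + (41.70 − 1)/697) = 39.40.
Round up → n = 40.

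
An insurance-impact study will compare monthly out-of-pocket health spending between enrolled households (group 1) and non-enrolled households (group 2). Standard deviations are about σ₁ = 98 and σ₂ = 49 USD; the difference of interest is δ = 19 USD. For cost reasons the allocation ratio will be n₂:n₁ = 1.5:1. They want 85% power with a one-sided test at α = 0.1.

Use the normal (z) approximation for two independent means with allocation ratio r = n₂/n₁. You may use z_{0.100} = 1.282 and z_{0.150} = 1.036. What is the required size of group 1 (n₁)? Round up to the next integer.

n₁ = (z_α + z_β)² · (σ₁² + σ₂²/r) / δ²
   = (1.282 + 1.036)² · (98² + 49²/1.5) / 19²
   = 5.3731 · (9604 + 1600.7) / 361
   = 5.3731 · 11204.7 / 361
   = 166.77
Round up → n₁ = 167; n₂ = r·n₁ = 1.5 × 167 = 251.

n₁ = 167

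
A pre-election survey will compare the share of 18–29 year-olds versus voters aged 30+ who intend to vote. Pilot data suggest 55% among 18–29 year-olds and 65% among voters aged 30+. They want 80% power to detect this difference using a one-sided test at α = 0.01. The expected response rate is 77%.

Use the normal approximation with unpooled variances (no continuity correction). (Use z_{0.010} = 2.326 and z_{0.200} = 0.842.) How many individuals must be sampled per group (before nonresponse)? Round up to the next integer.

n = 620 per group

n = (z_α + z_β)² · [p₁(1−p₁) + p₂(1−p₂)] / (p₁ − p₂)²
  = (2.326 + 0.842)² · (0.55·0.45 + 0.65·0.35) / (-0.10)²
  = (3.168)² · (0.2475 + 0.2275) / 0.0100
  = 10.0362 · 0.4750 / 0.0100
  = 476.72
Adjust for 77% response: 476.72 / 0.77 = 619.12.
Round up → n = 620 per group.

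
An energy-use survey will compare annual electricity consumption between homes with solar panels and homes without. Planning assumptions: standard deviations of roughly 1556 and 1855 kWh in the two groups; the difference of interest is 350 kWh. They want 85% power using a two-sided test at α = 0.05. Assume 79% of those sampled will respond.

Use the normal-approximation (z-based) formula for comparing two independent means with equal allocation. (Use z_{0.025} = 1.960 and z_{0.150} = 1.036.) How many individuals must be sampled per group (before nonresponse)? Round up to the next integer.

n = (z_{α/2} + z_β)² · (σ₁² + σ₂²) / δ²
  = (1.960 + 1.036)² · (1556² + 1855² = 5862161) / 350²
  = 8.9760 · 5862161 / 122500
  = 429.54
Adjust for 79% response: 429.54 / 0.79 = 543.72.
Round up → n = 544 per group.

n = 544 per group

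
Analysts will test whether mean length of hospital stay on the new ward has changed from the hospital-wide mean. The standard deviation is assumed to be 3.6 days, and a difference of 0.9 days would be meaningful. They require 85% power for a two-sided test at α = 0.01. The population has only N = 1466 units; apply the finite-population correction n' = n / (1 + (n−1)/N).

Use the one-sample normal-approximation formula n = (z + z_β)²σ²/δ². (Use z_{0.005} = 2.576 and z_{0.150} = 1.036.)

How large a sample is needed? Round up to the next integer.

n = 183

n = (z_{α/2} + z_β)² · σ² / δ²
  = (2.576 + 1.036)² · 3.6² / 0.9²
  = 13.0465 · 12.96 / 0.81
  = 208.74
Finite-population correction (N = 1466): 208.74 / (1 + (208.74 − 1)/1466) = 182.84.
Round up → n = 183.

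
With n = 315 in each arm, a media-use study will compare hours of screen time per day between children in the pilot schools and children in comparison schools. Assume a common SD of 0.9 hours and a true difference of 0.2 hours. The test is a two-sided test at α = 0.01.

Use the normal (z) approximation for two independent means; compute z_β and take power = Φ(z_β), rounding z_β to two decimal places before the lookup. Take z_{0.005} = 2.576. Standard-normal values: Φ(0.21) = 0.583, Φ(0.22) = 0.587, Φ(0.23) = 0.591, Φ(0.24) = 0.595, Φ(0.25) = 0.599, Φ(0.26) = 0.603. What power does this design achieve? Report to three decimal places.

Power ≈ 0.583

z_β = δ·√(n/(σ₁²+σ₂²)) − z_{α/2}
    = 0.2 · √(315/1.62) − 2.576
    = 0.2 · 13.94433 − 2.576
    = 2.7889 − 2.576 = 0.2129 → 0.21
Power = Φ(0.21) = 0.583.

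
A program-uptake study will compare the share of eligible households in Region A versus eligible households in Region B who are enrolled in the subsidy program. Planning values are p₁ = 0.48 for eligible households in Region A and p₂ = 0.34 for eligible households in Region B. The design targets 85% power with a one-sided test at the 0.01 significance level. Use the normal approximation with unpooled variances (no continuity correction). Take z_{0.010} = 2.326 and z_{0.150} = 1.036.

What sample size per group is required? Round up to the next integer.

n = 274 per group

n = (z_α + z_β)² · [p₁(1−p₁) + p₂(1−p₂)] / (p₁ − p₂)²
  = (2.326 + 1.036)² · (0.48·0.52 + 0.34·0.66) / (0.14)²
  = (3.362)² · (0.2496 + 0.2244) / 0.0196
  = 11.3030 · 0.4740 / 0.0196
  = 273.35
Round up → n = 274 per group.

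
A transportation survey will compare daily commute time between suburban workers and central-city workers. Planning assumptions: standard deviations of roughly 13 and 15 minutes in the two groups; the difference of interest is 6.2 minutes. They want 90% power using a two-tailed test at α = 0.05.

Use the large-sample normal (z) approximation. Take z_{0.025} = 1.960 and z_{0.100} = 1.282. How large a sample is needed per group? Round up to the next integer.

n = (z_{α/2} + z_β)² · (σ₁² + σ₂²) / δ²
  = (1.960 + 1.282)² · (13² + 15² = 394) / 6.2²
  = 10.5106 · 394 / 38.44
  = 107.73
Round up → n = 108 per group.

n = 108 per group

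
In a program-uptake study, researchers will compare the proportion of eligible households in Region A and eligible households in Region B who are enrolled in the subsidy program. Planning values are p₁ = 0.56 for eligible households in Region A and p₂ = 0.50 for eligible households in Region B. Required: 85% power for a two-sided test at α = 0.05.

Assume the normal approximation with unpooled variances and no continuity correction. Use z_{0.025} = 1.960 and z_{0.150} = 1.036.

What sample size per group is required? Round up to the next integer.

n = 1238 per group

n = (z_{α/2} + z_β)² · [p₁(1−p₁) + p₂(1−p₂)] / (p₁ − p₂)²
  = (1.960 + 1.036)² · (0.56·0.44 + 0.50·0.50) / (0.06)²
  = (2.996)² · (0.2464 + 0.2500) / 0.0036
  = 8.9760 · 0.4964 / 0.0036
  = 1237.69
Round up → n = 1238 per group.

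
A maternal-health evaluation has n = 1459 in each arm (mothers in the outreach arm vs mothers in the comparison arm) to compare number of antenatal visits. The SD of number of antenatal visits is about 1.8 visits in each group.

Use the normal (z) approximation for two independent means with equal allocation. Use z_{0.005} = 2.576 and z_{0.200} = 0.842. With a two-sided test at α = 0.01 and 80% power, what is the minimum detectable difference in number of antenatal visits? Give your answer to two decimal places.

Minimum detectable difference ≈ 0.23 visits

δ = (z_{α/2} + z_β) · √((σ₁²+σ₂²)/n)
  = (2.576 + 0.842) · √(6.48/1459)
  = 3.418 · √0.00444
  = 3.418 · 0.0666
  = 0.2278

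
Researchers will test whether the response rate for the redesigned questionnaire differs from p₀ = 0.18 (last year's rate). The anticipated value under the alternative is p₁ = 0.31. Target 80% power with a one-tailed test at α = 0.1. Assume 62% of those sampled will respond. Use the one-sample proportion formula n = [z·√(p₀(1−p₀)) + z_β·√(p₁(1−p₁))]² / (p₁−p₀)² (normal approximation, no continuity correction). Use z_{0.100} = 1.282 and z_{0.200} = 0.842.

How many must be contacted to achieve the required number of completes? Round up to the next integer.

n = [z_α·√(p₀q₀) + z_β·√(p₁q₁)]² / (p₁ − p₀)²
  = [1.282·√(0.18·0.82) + 0.842·√(0.31·0.69)]² / (0.13)²
  = [1.282·0.3842 + 0.842·0.4625]² / 0.0169
  = [0.8819]² / 0.0169
  = 46.03
Adjust for 62% response: 46.03 / 0.62 = 74.23.
Round up → n = 75.

n = 75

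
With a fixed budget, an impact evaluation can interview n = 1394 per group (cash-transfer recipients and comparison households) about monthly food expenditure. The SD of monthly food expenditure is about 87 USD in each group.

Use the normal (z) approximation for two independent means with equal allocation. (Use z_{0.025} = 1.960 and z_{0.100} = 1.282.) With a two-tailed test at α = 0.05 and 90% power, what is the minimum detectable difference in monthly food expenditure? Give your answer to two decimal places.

δ = (z_{α/2} + z_β) · √((σ₁²+σ₂²)/n)
  = (1.960 + 1.282) · √(15138/1394)
  = 3.242 · √10.8594
  = 3.242 · 3.2954
  = 10.6836

Minimum detectable difference ≈ 10.68 USD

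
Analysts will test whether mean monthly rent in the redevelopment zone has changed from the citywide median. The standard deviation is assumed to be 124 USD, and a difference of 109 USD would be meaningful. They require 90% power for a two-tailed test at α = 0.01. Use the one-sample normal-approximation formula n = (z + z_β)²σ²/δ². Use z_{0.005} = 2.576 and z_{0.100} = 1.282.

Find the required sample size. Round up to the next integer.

n = 20

n = (z_{α/2} + z_β)² · σ² / δ²
  = (2.576 + 1.282)² · 124² / 109²
  = 14.8842 · 15376 / 11881
  = 19.26
Round up → n = 20.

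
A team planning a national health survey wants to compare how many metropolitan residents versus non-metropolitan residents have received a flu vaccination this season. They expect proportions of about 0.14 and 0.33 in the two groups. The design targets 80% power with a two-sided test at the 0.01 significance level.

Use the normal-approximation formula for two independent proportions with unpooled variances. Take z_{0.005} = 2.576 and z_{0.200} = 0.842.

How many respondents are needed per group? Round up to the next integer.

n = 111 per group

n = (z_{α/2} + z_β)² · [p₁(1−p₁) + p₂(1−p₂)] / (p₁ − p₂)²
  = (2.576 + 0.842)² · (0.14·0.86 + 0.33·0.67) / (-0.19)²
  = (3.418)² · (0.1204 + 0.2211) / 0.0361
  = 11.6827 · 0.3415 / 0.0361
  = 110.52
Round up → n = 111 per group.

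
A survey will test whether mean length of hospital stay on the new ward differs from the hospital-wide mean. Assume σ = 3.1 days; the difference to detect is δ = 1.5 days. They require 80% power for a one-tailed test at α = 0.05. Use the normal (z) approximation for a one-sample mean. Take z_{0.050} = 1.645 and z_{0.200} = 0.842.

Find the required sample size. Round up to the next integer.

n = 27

n = (z_α + z_β)² · σ² / δ²
  = (1.645 + 0.842)² · 3.1² / 1.5²
  = 6.1852 · 9.61 / 2.25
  = 26.42
Round up → n = 27.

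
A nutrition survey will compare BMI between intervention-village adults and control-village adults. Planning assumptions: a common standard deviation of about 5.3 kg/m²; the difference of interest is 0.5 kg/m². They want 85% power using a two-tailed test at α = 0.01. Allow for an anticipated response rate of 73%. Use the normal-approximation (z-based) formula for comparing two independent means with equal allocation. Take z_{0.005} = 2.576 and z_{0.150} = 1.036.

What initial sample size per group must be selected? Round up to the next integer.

n = 4017 per group

n = (z_{α/2} + z_β)² · (σ₁² + σ₂²) / δ²
  = (2.576 + 1.036)² · (2·5.3² = 56.18) / 0.5²
  = 13.0465 · 56.18 / 0.25
  = 2931.82
Adjust for 73% response: 2931.82 / 0.73 = 4016.19.
Round up → n = 4017 per group.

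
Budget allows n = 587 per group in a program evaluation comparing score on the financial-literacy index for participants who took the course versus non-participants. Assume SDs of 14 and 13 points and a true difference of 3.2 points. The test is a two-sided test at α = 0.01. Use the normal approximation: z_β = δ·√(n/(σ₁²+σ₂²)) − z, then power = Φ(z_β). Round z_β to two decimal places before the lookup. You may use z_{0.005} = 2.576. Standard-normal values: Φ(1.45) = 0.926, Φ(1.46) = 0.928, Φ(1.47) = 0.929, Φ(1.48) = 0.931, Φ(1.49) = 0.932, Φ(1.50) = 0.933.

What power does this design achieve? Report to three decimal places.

z_β = δ·√(n/(σ₁²+σ₂²)) − z_{α/2}
    = 3.2 · √(587/365) − 2.576
    = 3.2 · 1.26816 − 2.576
    = 4.0581 − 2.576 = 1.4821 → 1.48
Power = Φ(1.48) = 0.931.

Power ≈ 0.931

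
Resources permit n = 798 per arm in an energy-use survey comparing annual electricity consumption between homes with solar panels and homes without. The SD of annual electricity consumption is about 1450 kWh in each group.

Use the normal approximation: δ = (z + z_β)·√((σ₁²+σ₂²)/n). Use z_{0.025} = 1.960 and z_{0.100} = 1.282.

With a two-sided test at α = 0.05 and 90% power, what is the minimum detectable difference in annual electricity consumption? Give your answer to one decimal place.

Minimum detectable difference ≈ 235.3 kWh

δ = (z_{α/2} + z_β) · √((σ₁²+σ₂²)/n)
  = (1.960 + 1.282) · √(4205000/798)
  = 3.242 · √5269.4
  = 3.242 · 72.5908
  = 235.3394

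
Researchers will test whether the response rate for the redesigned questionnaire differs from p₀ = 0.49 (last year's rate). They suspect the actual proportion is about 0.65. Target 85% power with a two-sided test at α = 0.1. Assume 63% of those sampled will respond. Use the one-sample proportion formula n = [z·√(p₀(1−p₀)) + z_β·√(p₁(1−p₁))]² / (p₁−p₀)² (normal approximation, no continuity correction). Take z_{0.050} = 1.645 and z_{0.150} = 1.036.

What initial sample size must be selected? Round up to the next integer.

n = [z_{α/2}·√(p₀q₀) + z_β·√(p₁q₁)]² / (p₁ − p₀)²
  = [1.645·√(0.49·0.51) + 1.036·√(0.65·0.35)]² / (0.16)²
  = [1.645·0.4999 + 1.036·0.4770]² / 0.0256
  = [1.3165]² / 0.0256
  = 67.70
Adjust for 63% response: 67.70 / 0.63 = 107.46.
Round up → n = 108.

n = 108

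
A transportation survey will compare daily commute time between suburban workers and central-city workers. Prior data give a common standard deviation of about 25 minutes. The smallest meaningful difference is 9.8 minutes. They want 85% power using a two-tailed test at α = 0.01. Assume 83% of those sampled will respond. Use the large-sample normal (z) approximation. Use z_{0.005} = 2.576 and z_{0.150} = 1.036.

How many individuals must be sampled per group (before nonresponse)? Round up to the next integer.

n = 205 per group

n = (z_{α/2} + z_β)² · (σ₁² + σ₂²) / δ²
  = (2.576 + 1.036)² · (2·25² = 1250) / 9.8²
  = 13.0465 · 1250 / 96.04
  = 169.81
Adjust for 83% response: 169.81 / 0.83 = 204.59.
Round up → n = 205 per group.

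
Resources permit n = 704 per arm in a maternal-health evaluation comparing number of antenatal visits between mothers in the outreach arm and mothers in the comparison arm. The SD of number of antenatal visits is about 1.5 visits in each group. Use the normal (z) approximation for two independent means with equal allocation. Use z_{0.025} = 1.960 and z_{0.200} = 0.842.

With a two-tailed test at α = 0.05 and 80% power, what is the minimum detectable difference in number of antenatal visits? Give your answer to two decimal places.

Minimum detectable difference ≈ 0.22 visits

δ = (z_{α/2} + z_β) · √((σ₁²+σ₂²)/n)
  = (1.960 + 0.842) · √(4.5/704)
  = 2.802 · √0.00639
  = 2.802 · 0.0800
  = 0.2240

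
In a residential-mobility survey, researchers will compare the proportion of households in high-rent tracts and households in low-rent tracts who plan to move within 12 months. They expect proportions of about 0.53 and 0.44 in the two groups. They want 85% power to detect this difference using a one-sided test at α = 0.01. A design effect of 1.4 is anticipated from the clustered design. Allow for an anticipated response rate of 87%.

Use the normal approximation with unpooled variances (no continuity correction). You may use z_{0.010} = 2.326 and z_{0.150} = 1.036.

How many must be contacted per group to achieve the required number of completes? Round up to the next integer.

n = (z_α + z_β)² · [p₁(1−p₁) + p₂(1−p₂)] / (p₁ − p₂)²
  = (2.326 + 1.036)² · (0.53·0.47 + 0.44·0.56) / (0.09)²
  = (3.362)² · (0.2491 + 0.2464) / 0.0081
  = 11.3030 · 0.4955 / 0.0081
  = 691.44
Design effect: 1.4 × 691.44 = 968.02.
Adjust for 87% response: 968.02 / 0.87 = 1112.66.
Round up → n = 1113 per group.

n = 1113 per group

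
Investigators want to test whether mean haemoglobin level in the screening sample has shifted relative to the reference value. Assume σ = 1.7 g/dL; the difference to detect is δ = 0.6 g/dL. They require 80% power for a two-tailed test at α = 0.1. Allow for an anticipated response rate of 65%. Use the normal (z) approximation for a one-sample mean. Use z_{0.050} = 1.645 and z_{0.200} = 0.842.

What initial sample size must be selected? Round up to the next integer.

n = (z_{α/2} + z_β)² · σ² / δ²
  = (1.645 + 0.842)² · 1.7² / 0.6²
  = 6.1852 · 2.89 / 0.36
  = 49.65
Adjust for 65% response: 49.65 / 0.65 = 76.39.
Round up → n = 77.

n = 77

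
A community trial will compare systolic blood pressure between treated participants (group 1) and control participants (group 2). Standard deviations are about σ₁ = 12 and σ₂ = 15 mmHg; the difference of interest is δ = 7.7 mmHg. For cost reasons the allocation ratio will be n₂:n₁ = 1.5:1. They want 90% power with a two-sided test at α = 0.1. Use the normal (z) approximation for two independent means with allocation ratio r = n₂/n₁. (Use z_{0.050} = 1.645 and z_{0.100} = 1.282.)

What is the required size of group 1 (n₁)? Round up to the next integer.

n₁ = (z_{α/2} + z_β)² · (σ₁² + σ₂²/r) / δ²
   = (1.645 + 1.282)² · (12² + 15²/1.5) / 7.7²
   = 8.5673 · (144 + 150) / 59.29
   = 8.5673 · 294 / 59.29
   = 42.48
Round up → n₁ = 43; n₂ = r·n₁ = 1.5 × 43 = 65.

n₁ = 43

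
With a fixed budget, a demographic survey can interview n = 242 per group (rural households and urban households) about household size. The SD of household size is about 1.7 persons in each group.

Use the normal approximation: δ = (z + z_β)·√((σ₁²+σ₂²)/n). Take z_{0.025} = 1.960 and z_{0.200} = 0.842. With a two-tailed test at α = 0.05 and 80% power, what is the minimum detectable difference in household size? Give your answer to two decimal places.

Minimum detectable difference ≈ 0.43 persons

δ = (z_{α/2} + z_β) · √((σ₁²+σ₂²)/n)
  = (1.960 + 0.842) · √(5.78/242)
  = 2.802 · √0.02388
  = 2.802 · 0.1545
  = 0.4330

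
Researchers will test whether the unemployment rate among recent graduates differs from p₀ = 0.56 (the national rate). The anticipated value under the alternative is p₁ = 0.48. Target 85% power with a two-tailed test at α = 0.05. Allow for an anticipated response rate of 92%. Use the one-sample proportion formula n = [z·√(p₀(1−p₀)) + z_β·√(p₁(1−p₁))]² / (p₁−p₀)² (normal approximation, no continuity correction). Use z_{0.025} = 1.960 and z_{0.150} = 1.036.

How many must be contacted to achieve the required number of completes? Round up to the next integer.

n = 378

n = [z_{α/2}·√(p₀q₀) + z_β·√(p₁q₁)]² / (p₁ − p₀)²
  = [1.960·√(0.56·0.44) + 1.036·√(0.48·0.52)]² / (-0.08)²
  = [1.960·0.4964 + 1.036·0.4996]² / 0.0064
  = [1.4905]² / 0.0064
  = 347.13
Adjust for 92% response: 347.13 / 0.92 = 377.31.
Round up → n = 378.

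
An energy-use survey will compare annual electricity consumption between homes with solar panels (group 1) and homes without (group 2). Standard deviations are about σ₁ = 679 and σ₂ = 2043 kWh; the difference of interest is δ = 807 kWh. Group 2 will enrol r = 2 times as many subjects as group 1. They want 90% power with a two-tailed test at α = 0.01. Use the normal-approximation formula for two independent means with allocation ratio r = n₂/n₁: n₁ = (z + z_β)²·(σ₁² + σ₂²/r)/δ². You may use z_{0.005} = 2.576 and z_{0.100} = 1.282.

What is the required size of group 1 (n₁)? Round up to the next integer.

n₁ = 59

n₁ = (z_{α/2} + z_β)² · (σ₁² + σ₂²/r) / δ²
   = (2.576 + 1.282)² · (679² + 2043²/2) / 807²
   = 14.8842 · (461041 + 2086924.5) / 651249
   = 14.8842 · 2547965.5 / 651249
   = 58.23
Round up → n₁ = 59; n₂ = r·n₁ = 2 × 59 = 118.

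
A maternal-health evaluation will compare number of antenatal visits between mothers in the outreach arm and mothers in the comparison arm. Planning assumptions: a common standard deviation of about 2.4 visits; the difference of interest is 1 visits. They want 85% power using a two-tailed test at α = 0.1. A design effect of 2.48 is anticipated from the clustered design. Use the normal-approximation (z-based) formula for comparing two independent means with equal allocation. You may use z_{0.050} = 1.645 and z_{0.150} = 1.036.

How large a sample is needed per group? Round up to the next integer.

n = 206 per group

n = (z_{α/2} + z_β)² · (σ₁² + σ₂²) / δ²
  = (1.645 + 1.036)² · (2·2.4² = 11.52) / 1²
  = 7.1878 · 11.52 / 1
  = 82.80
Design effect: 2.48 × 82.80 = 205.35.
Round up → n = 206 per group.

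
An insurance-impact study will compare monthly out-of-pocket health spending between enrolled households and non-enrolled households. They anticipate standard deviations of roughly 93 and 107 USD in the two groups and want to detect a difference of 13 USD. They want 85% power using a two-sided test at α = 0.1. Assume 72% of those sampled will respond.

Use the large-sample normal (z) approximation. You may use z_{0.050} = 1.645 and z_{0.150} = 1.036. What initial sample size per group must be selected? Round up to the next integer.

n = (z_{α/2} + z_β)² · (σ₁² + σ₂²) / δ²
  = (1.645 + 1.036)² · (93² + 107² = 20098) / 13²
  = 7.1878 · 20098 / 169
  = 854.79
Adjust for 72% response: 854.79 / 0.72 = 1187.21.
Round up → n = 1188 per group.

n = 1188 per group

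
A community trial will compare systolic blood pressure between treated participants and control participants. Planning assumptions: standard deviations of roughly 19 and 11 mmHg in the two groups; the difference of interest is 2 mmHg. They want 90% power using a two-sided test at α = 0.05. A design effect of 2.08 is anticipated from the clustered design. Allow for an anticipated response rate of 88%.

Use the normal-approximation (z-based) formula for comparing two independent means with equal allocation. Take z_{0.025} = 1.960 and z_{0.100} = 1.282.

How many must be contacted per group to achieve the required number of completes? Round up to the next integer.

n = (z_{α/2} + z_β)² · (σ₁² + σ₂²) / δ²
  = (1.960 + 1.282)² · (19² + 11² = 482) / 2²
  = 10.5106 · 482 / 4
  = 1266.52
Design effect: 2.08 × 1266.52 = 2634.37.
Adjust for 88% response: 2634.37 / 0.88 = 2993.60.
Round up → n = 2994 per group.

n = 2994 per group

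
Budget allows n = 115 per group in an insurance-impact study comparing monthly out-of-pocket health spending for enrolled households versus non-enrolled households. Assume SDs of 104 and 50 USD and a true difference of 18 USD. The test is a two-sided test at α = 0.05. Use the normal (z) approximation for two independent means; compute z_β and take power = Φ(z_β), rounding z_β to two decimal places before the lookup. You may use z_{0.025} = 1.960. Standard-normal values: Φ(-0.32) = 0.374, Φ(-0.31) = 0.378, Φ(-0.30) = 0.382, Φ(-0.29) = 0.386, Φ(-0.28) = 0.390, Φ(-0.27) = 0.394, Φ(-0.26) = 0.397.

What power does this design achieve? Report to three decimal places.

Power ≈ 0.386

z_β = δ·√(n/(σ₁²+σ₂²)) − z_{α/2}
    = 18 · √(115/13316) − 1.960
    = 18 · 0.09293 − 1.960
    = 1.6728 − 1.960 = -0.2872 → -0.29
Power = Φ(-0.29) = 0.386.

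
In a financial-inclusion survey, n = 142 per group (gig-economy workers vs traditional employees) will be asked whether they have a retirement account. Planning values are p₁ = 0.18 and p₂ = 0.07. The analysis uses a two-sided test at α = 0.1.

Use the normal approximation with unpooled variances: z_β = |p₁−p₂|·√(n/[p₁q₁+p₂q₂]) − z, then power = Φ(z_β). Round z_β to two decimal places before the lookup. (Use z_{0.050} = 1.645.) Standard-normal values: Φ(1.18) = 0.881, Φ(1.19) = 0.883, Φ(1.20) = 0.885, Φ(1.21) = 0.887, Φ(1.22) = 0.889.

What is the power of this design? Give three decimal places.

Power ≈ 0.885

z_β = |p₁−p₂|·√(n/[p₁q₁+p₂q₂]) − z_{α/2}
    = 0.11 · √(142/0.2127) − 1.645
    = 0.11 · 25.8381 − 1.645
    = 2.8422 − 1.645 = 1.1972 → 1.20
Power = Φ(1.20) = 0.885.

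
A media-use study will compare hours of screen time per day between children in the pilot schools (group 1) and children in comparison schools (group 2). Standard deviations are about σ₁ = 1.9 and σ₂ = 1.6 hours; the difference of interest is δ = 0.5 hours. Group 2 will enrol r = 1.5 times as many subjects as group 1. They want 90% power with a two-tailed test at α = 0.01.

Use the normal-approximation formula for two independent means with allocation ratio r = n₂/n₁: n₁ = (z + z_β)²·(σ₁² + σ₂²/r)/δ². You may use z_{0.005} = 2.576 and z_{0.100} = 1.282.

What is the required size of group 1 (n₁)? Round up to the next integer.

n₁ = (z_{α/2} + z_β)² · (σ₁² + σ₂²/r) / δ²
   = (2.576 + 1.282)² · (1.9² + 1.6²/1.5) / 0.5²
   = 14.8842 · (3.61 + 1.7067) / 0.25
   = 14.8842 · 5.3167 / 0.25
   = 316.54
Round up → n₁ = 317; n₂ = r·n₁ = 1.5 × 317 = 476.

n₁ = 317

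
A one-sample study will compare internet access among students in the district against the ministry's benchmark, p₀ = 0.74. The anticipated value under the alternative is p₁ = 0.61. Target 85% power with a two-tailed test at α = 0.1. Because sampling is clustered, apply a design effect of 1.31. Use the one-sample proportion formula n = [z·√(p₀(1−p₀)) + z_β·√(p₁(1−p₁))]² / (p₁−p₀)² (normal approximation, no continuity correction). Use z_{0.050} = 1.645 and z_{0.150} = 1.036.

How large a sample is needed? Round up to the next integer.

n = 117

n = [z_{α/2}·√(p₀q₀) + z_β·√(p₁q₁)]² / (p₁ − p₀)²
  = [1.645·√(0.74·0.26) + 1.036·√(0.61·0.39)]² / (-0.13)²
  = [1.645·0.4386 + 1.036·0.4877]² / 0.0169
  = [1.2269]² / 0.0169
  = 89.06
Design effect: 1.31 × 89.06 = 116.67.
Round up → n = 117.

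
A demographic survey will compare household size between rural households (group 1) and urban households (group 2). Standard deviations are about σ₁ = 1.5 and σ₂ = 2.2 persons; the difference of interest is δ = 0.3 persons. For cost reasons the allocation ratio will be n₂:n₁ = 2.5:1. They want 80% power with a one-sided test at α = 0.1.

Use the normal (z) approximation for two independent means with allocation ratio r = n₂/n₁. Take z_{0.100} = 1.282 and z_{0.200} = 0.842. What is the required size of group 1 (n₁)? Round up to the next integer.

n₁ = (z_α + z_β)² · (σ₁² + σ₂²/r) / δ²
   = (1.282 + 0.842)² · (1.5² + 2.2²/2.5) / 0.3²
   = 4.5114 · (2.25 + 1.936) / 0.09
   = 4.5114 · 4.186 / 0.09
   = 209.83
Round up → n₁ = 210; n₂ = r·n₁ = 2.5 × 210 = 525.

n₁ = 210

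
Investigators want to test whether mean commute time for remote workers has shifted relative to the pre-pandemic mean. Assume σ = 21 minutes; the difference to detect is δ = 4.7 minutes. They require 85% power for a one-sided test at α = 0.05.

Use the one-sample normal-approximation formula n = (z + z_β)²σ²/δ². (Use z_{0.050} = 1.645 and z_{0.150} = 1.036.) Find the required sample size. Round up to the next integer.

n = (z_α + z_β)² · σ² / δ²
  = (1.645 + 1.036)² · 21² / 4.7²
  = 7.1878 · 441 / 22.09
  = 143.49
Round up → n = 144.

n = 144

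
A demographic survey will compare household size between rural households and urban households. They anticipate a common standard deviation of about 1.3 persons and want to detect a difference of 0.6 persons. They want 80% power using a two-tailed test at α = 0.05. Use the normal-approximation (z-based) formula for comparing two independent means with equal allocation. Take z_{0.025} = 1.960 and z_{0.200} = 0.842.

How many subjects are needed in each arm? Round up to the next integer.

n = 74 per group

n = (z_{α/2} + z_β)² · (σ₁² + σ₂²) / δ²
  = (1.960 + 0.842)² · (2·1.3² = 3.38) / 0.6²
  = 7.8512 · 3.38 / 0.36
  = 73.71
Round up → n = 74 per group.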